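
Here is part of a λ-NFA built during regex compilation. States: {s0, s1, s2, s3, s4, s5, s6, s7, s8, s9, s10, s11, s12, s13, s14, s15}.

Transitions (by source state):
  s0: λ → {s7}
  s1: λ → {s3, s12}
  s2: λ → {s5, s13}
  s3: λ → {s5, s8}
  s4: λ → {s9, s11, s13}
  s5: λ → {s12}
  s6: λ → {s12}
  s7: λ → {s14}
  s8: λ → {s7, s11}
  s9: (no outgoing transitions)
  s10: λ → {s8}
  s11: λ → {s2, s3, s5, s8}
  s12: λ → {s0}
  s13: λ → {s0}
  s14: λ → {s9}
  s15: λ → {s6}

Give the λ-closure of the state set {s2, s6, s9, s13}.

{s0, s2, s5, s6, s7, s9, s12, s13, s14}

Start with {s2, s6, s9, s13}.
From s2 via λ: add s5.
From s6 via λ: add s12.
From s13 via λ: add s0.
From s0 via λ: add s7.
From s7 via λ: add s14.
No new states can be added; the closed set is {s0, s2, s5, s6, s7, s9, s12, s13, s14}.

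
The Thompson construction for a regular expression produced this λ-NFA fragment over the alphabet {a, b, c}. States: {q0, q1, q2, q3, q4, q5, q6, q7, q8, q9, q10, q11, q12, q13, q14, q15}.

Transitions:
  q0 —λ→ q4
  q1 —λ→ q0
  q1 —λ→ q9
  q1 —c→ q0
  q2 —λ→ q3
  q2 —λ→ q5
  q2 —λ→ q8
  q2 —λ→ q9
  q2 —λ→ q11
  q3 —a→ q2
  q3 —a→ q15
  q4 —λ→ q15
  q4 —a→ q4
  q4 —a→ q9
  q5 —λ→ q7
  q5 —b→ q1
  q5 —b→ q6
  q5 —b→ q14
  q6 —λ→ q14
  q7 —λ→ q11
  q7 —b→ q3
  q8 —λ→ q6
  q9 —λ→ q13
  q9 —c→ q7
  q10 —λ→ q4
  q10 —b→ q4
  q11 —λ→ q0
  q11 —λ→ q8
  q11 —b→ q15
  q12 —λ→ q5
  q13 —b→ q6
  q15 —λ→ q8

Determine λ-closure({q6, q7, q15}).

Start with {q6, q7, q15}.
From q6 via λ: add q14.
From q7 via λ: add q11.
From q15 via λ: add q8.
From q11 via λ: add q0.
From q0 via λ: add q4.
No new states can be added; the closed set is {q0, q4, q6, q7, q8, q11, q14, q15}.

{q0, q4, q6, q7, q8, q11, q14, q15}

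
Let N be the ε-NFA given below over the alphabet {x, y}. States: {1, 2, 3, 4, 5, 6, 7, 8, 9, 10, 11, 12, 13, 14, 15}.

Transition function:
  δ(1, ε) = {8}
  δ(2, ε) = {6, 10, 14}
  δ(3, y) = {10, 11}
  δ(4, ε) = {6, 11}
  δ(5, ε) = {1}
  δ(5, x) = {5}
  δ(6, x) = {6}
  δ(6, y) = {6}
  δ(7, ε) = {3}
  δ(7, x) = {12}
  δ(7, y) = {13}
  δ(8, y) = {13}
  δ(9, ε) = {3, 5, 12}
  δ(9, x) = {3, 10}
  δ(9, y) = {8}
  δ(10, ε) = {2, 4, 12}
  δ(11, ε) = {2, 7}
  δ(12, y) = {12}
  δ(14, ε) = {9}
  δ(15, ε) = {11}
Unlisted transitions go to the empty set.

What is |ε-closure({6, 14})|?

Start with {6, 14}.
From 14 via ε: add 9.
From 9 via ε: add 3, 5, 12.
From 5 via ε: add 1.
From 1 via ε: add 8.
ε-closure = {1, 3, 5, 6, 8, 9, 12, 14}, which has 8 states.

8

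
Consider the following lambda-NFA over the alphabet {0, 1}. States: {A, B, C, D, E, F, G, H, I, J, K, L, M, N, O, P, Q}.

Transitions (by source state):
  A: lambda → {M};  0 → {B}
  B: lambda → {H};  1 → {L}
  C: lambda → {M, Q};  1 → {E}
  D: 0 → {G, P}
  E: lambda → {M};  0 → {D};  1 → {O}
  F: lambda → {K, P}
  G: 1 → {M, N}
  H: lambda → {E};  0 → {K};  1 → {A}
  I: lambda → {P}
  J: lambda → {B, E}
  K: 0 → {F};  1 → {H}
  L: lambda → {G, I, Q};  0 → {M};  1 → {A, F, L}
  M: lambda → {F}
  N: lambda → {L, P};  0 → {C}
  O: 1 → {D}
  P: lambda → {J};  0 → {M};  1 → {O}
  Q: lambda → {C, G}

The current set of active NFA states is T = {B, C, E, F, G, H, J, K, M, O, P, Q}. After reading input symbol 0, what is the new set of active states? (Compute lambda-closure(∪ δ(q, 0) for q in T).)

E on 0 → {D}.
H on 0 → {K}.
K on 0 → {F}.
P on 0 → {M}.
No 0-transition from B, C, F, G, J, M, O, Q.
Union after reading 0: {D, F, K, M}.
Now take the lambda-closure:
From F via lambda: add P.
From P via lambda: add J.
From J via lambda: add B, E.
From B via lambda: add H.
No new states can be added; the closed set is {B, D, E, F, H, J, K, M, P}.

{B, D, E, F, H, J, K, M, P}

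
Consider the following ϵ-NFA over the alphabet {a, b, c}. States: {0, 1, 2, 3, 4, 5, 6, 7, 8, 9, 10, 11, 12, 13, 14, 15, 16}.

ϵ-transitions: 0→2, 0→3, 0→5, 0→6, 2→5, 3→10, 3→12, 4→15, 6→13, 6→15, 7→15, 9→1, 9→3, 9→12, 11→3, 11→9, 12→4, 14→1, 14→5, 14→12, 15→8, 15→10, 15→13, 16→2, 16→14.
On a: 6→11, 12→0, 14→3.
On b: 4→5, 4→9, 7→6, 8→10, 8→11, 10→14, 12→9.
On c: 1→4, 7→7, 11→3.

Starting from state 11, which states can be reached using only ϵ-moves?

Start with {11}.
From 11 via ϵ: add 3, 9.
From 3 via ϵ: add 10, 12.
From 9 via ϵ: add 1.
From 12 via ϵ: add 4.
From 4 via ϵ: add 15.
From 15 via ϵ: add 8, 13.
No new states can be added; the closed set is {1, 3, 4, 8, 9, 10, 11, 12, 13, 15}.

{1, 3, 4, 8, 9, 10, 11, 12, 13, 15}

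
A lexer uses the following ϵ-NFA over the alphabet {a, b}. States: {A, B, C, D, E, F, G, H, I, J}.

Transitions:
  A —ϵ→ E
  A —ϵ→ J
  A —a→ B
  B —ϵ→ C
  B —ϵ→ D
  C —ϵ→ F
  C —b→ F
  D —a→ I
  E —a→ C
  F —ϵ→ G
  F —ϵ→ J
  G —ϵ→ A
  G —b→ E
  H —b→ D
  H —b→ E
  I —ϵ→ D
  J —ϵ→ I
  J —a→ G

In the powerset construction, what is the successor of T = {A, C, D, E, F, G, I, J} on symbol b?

C on b → {F}.
G on b → {E}.
No b-transition from A, D, E, F, I, J.
Union after reading b: {E, F}.
Now take the ϵ-closure:
From F via ϵ: add G, J.
From G via ϵ: add A.
From J via ϵ: add I.
From I via ϵ: add D.
No new states can be added; the closed set is {A, D, E, F, G, I, J}.

{A, D, E, F, G, I, J}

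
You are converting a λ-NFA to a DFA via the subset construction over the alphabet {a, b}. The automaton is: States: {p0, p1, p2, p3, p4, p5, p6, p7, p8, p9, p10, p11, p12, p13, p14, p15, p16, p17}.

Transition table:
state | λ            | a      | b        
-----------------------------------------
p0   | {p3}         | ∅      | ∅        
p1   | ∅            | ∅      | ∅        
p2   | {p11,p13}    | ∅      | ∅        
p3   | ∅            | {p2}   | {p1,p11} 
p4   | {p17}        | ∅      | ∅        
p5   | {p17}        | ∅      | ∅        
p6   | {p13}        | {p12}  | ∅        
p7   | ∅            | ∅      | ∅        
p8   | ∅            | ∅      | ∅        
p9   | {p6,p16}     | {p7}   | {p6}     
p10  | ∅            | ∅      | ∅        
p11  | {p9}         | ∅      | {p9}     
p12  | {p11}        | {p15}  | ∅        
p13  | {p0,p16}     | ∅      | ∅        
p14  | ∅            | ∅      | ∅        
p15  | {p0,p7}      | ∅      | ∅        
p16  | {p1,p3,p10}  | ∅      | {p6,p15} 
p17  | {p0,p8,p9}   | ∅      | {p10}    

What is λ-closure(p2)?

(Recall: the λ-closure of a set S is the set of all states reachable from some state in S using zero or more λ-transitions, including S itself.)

Start with {p2}.
From p2 via λ: add p11, p13.
From p11 via λ: add p9.
From p13 via λ: add p0, p16.
From p0 via λ: add p3.
From p9 via λ: add p6.
From p16 via λ: add p1, p10.
No new states can be added; the closed set is {p0, p1, p2, p3, p6, p9, p10, p11, p13, p16}.

{p0, p1, p2, p3, p6, p9, p10, p11, p13, p16}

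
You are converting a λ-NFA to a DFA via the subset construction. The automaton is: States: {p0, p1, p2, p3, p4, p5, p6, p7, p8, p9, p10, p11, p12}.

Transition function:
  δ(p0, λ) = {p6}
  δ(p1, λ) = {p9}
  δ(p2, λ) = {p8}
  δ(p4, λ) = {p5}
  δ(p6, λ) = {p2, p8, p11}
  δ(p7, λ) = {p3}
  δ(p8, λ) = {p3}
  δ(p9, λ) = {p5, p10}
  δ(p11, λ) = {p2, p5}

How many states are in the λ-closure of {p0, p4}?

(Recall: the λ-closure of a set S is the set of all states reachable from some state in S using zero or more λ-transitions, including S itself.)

8

Start with {p0, p4}.
From p0 via λ: add p6.
From p4 via λ: add p5.
From p6 via λ: add p2, p8, p11.
From p8 via λ: add p3.
λ-closure = {p0, p2, p3, p4, p5, p6, p8, p11}, which has 8 states.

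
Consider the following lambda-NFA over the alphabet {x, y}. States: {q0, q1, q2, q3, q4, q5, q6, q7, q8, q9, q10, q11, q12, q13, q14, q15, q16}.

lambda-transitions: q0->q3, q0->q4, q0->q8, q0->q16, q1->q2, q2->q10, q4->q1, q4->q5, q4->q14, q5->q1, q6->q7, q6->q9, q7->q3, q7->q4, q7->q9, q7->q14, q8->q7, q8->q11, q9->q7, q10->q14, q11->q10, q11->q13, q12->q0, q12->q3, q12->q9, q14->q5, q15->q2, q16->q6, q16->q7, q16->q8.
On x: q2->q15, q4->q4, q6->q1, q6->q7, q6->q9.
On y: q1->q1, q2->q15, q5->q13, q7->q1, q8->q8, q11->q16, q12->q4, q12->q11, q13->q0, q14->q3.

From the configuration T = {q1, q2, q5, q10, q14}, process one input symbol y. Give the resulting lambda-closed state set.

q1 on y → {q1}.
q2 on y → {q15}.
q5 on y → {q13}.
q14 on y → {q3}.
No y-transition from q10.
Union after reading y: {q1, q3, q13, q15}.
Now take the lambda-closure:
From q1 via lambda: add q2.
From q2 via lambda: add q10.
From q10 via lambda: add q14.
From q14 via lambda: add q5.
No new states can be added; the closed set is {q1, q2, q3, q5, q10, q13, q14, q15}.

{q1, q2, q3, q5, q10, q13, q14, q15}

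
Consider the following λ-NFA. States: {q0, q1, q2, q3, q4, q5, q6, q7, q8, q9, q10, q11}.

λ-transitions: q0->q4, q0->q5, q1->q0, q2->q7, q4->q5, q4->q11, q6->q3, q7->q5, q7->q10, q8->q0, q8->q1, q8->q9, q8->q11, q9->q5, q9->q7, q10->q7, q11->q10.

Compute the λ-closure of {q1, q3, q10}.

{q0, q1, q3, q4, q5, q7, q10, q11}

Start with {q1, q3, q10}.
From q1 via λ: add q0.
From q10 via λ: add q7.
From q0 via λ: add q4, q5.
From q4 via λ: add q11.
No new states can be added; the closed set is {q0, q1, q3, q4, q5, q7, q10, q11}.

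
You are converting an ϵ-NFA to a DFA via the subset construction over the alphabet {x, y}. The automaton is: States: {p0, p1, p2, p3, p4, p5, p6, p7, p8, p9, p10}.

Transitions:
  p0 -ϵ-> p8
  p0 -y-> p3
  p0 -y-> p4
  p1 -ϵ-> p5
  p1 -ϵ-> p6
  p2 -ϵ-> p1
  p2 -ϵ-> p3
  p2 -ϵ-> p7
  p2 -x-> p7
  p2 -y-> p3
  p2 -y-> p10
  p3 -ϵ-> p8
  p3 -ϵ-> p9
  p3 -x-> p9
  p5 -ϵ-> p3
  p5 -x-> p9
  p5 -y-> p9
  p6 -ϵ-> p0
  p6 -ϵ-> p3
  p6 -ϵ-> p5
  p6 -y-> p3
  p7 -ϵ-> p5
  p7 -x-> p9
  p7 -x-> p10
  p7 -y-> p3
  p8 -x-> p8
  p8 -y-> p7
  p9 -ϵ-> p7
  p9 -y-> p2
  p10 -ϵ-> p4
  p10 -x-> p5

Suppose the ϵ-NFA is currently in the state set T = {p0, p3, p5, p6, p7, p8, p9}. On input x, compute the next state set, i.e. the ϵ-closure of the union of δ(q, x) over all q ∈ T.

{p3, p4, p5, p7, p8, p9, p10}

p3 on x → {p9}.
p5 on x → {p9}.
p7 on x → {p9, p10}.
p8 on x → {p8}.
No x-transition from p0, p6, p9.
Union after reading x: {p8, p9, p10}.
Now take the ϵ-closure:
From p9 via ϵ: add p7.
From p10 via ϵ: add p4.
From p7 via ϵ: add p5.
From p5 via ϵ: add p3.
No new states can be added; the closed set is {p3, p4, p5, p7, p8, p9, p10}.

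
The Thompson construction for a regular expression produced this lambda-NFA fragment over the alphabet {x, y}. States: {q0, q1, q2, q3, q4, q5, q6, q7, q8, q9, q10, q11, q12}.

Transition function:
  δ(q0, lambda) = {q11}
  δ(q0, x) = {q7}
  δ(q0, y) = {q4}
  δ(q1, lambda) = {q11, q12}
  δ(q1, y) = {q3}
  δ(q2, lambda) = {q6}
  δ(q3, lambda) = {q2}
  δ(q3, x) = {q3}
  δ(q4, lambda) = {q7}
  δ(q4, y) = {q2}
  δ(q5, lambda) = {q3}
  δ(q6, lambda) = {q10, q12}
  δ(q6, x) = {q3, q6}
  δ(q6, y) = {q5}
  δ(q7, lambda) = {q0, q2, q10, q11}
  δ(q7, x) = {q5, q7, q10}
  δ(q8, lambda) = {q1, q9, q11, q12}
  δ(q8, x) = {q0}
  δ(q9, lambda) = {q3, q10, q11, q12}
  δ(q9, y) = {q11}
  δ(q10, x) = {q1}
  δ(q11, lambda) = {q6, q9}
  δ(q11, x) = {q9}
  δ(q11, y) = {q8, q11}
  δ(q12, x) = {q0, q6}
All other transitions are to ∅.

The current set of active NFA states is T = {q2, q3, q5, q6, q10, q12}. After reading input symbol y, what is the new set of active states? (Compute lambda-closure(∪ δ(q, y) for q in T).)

q6 on y → {q5}.
No y-transition from q2, q3, q5, q10, q12.
Union after reading y: {q5}.
Now take the lambda-closure:
From q5 via lambda: add q3.
From q3 via lambda: add q2.
From q2 via lambda: add q6.
From q6 via lambda: add q10, q12.
No new states can be added; the closed set is {q2, q3, q5, q6, q10, q12}.

{q2, q3, q5, q6, q10, q12}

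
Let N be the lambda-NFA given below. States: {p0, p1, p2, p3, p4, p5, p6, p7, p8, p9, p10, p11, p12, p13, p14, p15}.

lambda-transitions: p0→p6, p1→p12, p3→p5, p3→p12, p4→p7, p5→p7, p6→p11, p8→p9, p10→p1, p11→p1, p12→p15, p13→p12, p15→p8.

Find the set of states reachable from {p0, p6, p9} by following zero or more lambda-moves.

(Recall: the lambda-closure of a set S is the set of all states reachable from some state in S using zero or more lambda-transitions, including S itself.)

{p0, p1, p6, p8, p9, p11, p12, p15}

Start with {p0, p6, p9}.
From p6 via lambda: add p11.
From p11 via lambda: add p1.
From p1 via lambda: add p12.
From p12 via lambda: add p15.
From p15 via lambda: add p8.
No new states can be added; the closed set is {p0, p1, p6, p8, p9, p11, p12, p15}.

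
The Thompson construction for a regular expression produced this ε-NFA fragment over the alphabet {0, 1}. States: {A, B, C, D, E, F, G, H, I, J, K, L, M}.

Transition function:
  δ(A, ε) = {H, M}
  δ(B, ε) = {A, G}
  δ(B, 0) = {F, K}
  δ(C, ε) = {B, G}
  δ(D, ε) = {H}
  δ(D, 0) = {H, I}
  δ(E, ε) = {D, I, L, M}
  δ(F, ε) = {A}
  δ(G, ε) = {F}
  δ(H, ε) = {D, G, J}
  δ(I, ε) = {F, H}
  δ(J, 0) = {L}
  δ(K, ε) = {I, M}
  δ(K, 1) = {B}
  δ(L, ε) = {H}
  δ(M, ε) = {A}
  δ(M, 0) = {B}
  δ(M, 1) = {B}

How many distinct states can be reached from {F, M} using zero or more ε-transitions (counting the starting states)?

Start with {F, M}.
From F via ε: add A.
From A via ε: add H.
From H via ε: add D, G, J.
ε-closure = {A, D, F, G, H, J, M}, which has 7 states.

7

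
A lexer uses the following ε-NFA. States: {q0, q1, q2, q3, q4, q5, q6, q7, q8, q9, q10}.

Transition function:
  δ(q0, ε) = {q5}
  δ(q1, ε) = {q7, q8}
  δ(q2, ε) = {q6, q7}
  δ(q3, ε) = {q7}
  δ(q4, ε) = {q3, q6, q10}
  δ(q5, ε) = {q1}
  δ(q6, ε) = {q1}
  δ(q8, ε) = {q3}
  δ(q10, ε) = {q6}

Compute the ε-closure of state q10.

Start with {q10}.
From q10 via ε: add q6.
From q6 via ε: add q1.
From q1 via ε: add q7, q8.
From q8 via ε: add q3.
No new states can be added; the closed set is {q1, q3, q6, q7, q8, q10}.

{q1, q3, q6, q7, q8, q10}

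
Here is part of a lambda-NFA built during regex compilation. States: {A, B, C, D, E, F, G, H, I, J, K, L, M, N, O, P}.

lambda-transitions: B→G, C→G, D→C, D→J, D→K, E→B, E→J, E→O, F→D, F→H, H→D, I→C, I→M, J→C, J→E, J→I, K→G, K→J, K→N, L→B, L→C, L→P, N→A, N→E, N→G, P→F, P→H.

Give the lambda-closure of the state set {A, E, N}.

Start with {A, E, N}.
From E via lambda: add B, J, O.
From N via lambda: add G.
From J via lambda: add C, I.
From I via lambda: add M.
No new states can be added; the closed set is {A, B, C, E, G, I, J, M, N, O}.

{A, B, C, E, G, I, J, M, N, O}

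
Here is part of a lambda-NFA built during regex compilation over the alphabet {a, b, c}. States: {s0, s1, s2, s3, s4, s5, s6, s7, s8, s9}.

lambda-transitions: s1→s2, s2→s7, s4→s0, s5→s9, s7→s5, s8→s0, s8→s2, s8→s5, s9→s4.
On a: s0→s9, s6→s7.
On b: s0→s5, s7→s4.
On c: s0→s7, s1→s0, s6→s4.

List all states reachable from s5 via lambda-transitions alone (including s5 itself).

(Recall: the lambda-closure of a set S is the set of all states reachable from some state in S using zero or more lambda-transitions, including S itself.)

Start with {s5}.
From s5 via lambda: add s9.
From s9 via lambda: add s4.
From s4 via lambda: add s0.
No new states can be added; the closed set is {s0, s4, s5, s9}.

{s0, s4, s5, s9}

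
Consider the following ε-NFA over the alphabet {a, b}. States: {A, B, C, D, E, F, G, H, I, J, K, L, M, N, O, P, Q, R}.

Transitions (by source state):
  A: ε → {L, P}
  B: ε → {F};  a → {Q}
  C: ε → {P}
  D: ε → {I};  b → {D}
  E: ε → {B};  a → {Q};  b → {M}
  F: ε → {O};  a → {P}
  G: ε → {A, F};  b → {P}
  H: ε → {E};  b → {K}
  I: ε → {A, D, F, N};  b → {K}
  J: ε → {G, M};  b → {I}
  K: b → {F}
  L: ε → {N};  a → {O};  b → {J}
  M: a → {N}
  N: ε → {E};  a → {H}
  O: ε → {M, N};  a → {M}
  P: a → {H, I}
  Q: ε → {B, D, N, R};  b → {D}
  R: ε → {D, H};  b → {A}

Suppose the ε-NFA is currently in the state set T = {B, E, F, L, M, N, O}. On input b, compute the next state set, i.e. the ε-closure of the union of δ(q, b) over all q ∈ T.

{A, B, E, F, G, J, L, M, N, O, P}

E on b → {M}.
L on b → {J}.
No b-transition from B, F, M, N, O.
Union after reading b: {J, M}.
Now take the ε-closure:
From J via ε: add G.
From G via ε: add A, F.
From A via ε: add L, P.
From F via ε: add O.
From L via ε: add N.
From N via ε: add E.
From E via ε: add B.
No new states can be added; the closed set is {A, B, E, F, G, J, L, M, N, O, P}.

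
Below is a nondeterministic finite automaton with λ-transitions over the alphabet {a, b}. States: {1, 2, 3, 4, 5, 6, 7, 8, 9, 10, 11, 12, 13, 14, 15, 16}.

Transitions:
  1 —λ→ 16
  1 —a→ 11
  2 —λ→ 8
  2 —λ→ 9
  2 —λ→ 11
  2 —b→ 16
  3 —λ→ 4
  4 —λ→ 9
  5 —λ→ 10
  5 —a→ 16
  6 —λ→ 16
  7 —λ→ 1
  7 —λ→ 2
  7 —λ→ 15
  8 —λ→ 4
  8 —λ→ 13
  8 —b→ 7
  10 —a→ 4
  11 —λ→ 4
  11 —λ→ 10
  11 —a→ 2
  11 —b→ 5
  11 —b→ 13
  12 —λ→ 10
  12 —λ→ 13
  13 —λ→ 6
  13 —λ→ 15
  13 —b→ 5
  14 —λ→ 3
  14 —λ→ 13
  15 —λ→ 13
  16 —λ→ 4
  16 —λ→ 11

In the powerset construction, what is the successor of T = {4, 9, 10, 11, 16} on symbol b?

{4, 5, 6, 9, 10, 11, 13, 15, 16}

11 on b → {5, 13}.
No b-transition from 4, 9, 10, 16.
Union after reading b: {5, 13}.
Now take the λ-closure:
From 5 via λ: add 10.
From 13 via λ: add 6, 15.
From 6 via λ: add 16.
From 16 via λ: add 4, 11.
From 4 via λ: add 9.
No new states can be added; the closed set is {4, 5, 6, 9, 10, 11, 13, 15, 16}.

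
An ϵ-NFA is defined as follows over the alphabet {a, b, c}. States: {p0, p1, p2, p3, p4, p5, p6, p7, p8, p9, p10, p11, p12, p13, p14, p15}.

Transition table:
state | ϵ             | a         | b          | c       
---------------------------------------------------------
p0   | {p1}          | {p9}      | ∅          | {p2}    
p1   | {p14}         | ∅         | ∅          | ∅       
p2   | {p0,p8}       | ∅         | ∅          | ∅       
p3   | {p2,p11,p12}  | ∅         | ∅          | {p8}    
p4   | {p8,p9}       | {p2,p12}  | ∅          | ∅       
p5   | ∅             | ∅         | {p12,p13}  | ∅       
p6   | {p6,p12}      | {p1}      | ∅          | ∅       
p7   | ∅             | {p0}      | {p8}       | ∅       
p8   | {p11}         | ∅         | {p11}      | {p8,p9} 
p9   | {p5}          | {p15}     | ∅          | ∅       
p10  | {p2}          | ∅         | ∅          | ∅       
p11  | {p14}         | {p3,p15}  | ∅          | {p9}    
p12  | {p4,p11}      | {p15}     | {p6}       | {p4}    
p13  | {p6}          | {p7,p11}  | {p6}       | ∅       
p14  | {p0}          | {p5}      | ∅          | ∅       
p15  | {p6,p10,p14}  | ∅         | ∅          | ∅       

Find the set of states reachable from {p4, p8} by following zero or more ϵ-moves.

{p0, p1, p4, p5, p8, p9, p11, p14}

Start with {p4, p8}.
From p4 via ϵ: add p9.
From p8 via ϵ: add p11.
From p9 via ϵ: add p5.
From p11 via ϵ: add p14.
From p14 via ϵ: add p0.
From p0 via ϵ: add p1.
No new states can be added; the closed set is {p0, p1, p4, p5, p8, p9, p11, p14}.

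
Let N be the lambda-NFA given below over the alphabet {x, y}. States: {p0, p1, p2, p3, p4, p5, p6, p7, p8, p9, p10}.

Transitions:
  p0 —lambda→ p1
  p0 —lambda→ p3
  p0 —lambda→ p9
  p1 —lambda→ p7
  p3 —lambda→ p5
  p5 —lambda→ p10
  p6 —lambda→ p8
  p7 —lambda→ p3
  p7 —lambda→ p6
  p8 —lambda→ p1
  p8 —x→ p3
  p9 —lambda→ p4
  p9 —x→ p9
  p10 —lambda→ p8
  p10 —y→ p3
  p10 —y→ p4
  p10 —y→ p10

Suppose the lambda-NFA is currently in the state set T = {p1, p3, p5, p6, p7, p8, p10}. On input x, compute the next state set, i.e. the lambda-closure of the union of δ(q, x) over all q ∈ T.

{p1, p3, p5, p6, p7, p8, p10}

p8 on x → {p3}.
No x-transition from p1, p3, p5, p6, p7, p10.
Union after reading x: {p3}.
Now take the lambda-closure:
From p3 via lambda: add p5.
From p5 via lambda: add p10.
From p10 via lambda: add p8.
From p8 via lambda: add p1.
From p1 via lambda: add p7.
From p7 via lambda: add p6.
No new states can be added; the closed set is {p1, p3, p5, p6, p7, p8, p10}.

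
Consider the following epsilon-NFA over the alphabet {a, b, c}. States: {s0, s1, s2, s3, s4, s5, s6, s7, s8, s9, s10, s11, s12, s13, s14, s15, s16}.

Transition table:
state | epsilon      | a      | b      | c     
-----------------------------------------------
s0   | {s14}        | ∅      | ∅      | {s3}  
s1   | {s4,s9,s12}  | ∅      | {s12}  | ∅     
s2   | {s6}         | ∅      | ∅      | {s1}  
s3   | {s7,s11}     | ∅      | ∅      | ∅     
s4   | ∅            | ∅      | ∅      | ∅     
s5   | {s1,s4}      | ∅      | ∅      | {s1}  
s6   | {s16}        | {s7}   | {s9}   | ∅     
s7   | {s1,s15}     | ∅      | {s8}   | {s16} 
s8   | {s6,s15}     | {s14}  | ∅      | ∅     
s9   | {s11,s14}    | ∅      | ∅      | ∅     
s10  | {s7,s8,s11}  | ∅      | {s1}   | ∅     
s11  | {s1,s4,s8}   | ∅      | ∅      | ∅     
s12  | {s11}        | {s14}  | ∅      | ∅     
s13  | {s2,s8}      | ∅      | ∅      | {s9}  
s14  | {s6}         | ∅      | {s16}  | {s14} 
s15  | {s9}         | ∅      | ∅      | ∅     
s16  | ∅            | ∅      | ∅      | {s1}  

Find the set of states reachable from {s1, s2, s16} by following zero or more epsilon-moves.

{s1, s2, s4, s6, s8, s9, s11, s12, s14, s15, s16}

Start with {s1, s2, s16}.
From s1 via epsilon: add s4, s9, s12.
From s2 via epsilon: add s6.
From s9 via epsilon: add s11, s14.
From s11 via epsilon: add s8.
From s8 via epsilon: add s15.
No new states can be added; the closed set is {s1, s2, s4, s6, s8, s9, s11, s12, s14, s15, s16}.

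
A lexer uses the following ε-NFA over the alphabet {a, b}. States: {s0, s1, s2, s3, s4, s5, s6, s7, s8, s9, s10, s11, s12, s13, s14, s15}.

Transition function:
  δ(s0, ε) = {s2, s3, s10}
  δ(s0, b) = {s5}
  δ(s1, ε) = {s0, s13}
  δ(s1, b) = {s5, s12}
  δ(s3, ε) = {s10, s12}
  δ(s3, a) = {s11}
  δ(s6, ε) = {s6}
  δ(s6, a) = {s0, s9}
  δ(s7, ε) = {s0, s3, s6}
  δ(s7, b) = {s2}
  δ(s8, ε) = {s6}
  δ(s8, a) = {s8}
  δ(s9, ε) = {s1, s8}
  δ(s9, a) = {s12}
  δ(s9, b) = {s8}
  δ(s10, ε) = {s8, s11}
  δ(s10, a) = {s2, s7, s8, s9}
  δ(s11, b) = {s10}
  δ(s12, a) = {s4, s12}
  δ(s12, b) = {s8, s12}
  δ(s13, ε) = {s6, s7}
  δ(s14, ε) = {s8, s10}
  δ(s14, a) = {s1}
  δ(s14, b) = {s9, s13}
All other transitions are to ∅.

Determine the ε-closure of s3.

Start with {s3}.
From s3 via ε: add s10, s12.
From s10 via ε: add s8, s11.
From s8 via ε: add s6.
No new states can be added; the closed set is {s3, s6, s8, s10, s11, s12}.

{s3, s6, s8, s10, s11, s12}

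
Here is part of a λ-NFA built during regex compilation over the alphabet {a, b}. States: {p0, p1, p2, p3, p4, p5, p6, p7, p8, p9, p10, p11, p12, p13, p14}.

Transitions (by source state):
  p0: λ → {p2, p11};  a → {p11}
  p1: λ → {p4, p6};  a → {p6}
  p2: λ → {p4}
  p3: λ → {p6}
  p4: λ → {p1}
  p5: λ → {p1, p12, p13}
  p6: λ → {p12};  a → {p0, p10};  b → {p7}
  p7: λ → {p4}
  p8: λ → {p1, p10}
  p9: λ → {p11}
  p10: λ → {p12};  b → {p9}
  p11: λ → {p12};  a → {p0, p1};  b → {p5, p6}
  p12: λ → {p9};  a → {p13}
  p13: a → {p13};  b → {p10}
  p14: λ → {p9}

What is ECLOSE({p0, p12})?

{p0, p1, p2, p4, p6, p9, p11, p12}

Start with {p0, p12}.
From p0 via λ: add p2, p11.
From p12 via λ: add p9.
From p2 via λ: add p4.
From p4 via λ: add p1.
From p1 via λ: add p6.
No new states can be added; the closed set is {p0, p1, p2, p4, p6, p9, p11, p12}.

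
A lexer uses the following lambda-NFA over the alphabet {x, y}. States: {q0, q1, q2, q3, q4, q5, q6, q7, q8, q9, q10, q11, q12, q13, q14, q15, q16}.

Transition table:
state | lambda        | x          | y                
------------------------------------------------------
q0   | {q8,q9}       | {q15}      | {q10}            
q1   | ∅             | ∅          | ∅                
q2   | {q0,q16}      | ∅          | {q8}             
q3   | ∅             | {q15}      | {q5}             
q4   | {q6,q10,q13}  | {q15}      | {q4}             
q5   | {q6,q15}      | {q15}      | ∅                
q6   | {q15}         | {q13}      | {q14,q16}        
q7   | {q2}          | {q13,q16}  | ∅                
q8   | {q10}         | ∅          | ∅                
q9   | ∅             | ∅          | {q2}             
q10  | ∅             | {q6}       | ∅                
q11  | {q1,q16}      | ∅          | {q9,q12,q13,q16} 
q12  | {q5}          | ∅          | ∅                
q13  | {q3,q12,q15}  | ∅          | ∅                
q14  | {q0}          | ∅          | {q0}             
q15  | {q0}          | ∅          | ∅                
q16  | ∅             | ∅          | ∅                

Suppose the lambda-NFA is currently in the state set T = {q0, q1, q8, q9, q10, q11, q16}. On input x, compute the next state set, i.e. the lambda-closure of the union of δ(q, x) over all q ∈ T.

q0 on x → {q15}.
q10 on x → {q6}.
No x-transition from q1, q8, q9, q11, q16.
Union after reading x: {q6, q15}.
Now take the lambda-closure:
From q15 via lambda: add q0.
From q0 via lambda: add q8, q9.
From q8 via lambda: add q10.
No new states can be added; the closed set is {q0, q6, q8, q9, q10, q15}.

{q0, q6, q8, q9, q10, q15}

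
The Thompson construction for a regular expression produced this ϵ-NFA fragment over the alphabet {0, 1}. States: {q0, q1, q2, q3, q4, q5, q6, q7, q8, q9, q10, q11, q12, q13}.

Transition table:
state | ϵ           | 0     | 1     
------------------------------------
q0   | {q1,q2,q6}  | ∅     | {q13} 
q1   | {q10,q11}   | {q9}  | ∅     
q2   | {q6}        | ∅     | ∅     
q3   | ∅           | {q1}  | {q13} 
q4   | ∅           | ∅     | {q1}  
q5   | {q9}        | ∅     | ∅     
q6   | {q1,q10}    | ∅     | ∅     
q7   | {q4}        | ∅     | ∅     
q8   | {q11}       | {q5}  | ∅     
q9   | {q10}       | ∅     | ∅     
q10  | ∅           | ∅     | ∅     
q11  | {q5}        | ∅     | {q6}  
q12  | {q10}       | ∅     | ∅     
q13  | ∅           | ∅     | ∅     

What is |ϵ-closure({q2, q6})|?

7

Start with {q2, q6}.
From q6 via ϵ: add q1, q10.
From q1 via ϵ: add q11.
From q11 via ϵ: add q5.
From q5 via ϵ: add q9.
ϵ-closure = {q1, q2, q5, q6, q9, q10, q11}, which has 7 states.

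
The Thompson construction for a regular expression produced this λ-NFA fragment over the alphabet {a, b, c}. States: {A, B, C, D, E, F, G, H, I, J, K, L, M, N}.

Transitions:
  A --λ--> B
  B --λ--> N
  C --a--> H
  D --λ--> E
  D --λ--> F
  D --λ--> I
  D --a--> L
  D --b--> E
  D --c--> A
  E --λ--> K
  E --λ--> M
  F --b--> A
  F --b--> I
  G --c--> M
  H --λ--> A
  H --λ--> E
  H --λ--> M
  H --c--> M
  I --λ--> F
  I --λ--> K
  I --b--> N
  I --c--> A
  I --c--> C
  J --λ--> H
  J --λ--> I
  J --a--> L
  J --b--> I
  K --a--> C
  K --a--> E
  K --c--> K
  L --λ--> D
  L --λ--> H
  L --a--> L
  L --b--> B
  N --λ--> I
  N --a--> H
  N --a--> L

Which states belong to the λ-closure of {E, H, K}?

{A, B, E, F, H, I, K, M, N}

Start with {E, H, K}.
From E via λ: add M.
From H via λ: add A.
From A via λ: add B.
From B via λ: add N.
From N via λ: add I.
From I via λ: add F.
No new states can be added; the closed set is {A, B, E, F, H, I, K, M, N}.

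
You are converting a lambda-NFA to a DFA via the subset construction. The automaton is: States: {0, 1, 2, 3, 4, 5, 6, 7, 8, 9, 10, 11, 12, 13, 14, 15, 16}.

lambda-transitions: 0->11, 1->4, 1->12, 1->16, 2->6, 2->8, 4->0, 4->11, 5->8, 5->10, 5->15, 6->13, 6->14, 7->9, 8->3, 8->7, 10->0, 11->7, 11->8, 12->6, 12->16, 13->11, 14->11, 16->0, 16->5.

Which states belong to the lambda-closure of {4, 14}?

Start with {4, 14}.
From 4 via lambda: add 0, 11.
From 11 via lambda: add 7, 8.
From 7 via lambda: add 9.
From 8 via lambda: add 3.
No new states can be added; the closed set is {0, 3, 4, 7, 8, 9, 11, 14}.

{0, 3, 4, 7, 8, 9, 11, 14}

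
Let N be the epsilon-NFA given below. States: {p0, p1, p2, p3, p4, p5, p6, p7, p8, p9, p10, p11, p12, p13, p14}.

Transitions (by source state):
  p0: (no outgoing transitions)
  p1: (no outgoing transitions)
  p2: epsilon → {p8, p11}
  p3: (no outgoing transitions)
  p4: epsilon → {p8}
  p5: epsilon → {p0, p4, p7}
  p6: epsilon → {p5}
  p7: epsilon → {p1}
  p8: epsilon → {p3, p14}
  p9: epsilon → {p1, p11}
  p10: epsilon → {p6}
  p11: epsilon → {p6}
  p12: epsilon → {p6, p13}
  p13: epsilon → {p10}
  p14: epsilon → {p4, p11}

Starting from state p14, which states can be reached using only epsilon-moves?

Start with {p14}.
From p14 via epsilon: add p4, p11.
From p4 via epsilon: add p8.
From p11 via epsilon: add p6.
From p6 via epsilon: add p5.
From p8 via epsilon: add p3.
From p5 via epsilon: add p0, p7.
From p7 via epsilon: add p1.
No new states can be added; the closed set is {p0, p1, p3, p4, p5, p6, p7, p8, p11, p14}.

{p0, p1, p3, p4, p5, p6, p7, p8, p11, p14}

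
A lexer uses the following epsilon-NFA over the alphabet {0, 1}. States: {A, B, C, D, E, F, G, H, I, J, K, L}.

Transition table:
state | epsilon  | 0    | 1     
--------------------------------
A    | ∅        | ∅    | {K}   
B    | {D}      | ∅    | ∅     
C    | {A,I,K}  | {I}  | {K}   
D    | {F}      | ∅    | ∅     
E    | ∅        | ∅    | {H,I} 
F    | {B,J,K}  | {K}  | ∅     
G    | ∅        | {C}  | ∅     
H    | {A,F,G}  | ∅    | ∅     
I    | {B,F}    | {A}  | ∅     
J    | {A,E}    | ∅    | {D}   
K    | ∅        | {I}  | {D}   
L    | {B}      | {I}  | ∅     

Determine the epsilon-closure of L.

Start with {L}.
From L via epsilon: add B.
From B via epsilon: add D.
From D via epsilon: add F.
From F via epsilon: add J, K.
From J via epsilon: add A, E.
No new states can be added; the closed set is {A, B, D, E, F, J, K, L}.

{A, B, D, E, F, J, K, L}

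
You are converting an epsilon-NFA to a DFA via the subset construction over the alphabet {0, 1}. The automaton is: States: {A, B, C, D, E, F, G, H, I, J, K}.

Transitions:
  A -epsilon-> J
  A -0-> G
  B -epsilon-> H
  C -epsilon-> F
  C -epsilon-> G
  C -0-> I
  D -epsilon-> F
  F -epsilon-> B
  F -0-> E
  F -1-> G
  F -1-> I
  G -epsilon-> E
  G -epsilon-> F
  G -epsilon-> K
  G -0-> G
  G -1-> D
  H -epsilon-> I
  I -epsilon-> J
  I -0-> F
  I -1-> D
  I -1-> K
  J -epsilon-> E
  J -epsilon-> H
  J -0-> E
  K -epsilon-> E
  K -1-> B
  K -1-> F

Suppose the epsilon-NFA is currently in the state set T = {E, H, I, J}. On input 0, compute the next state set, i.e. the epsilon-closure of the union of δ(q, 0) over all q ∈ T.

{B, E, F, H, I, J}

I on 0 → {F}.
J on 0 → {E}.
No 0-transition from E, H.
Union after reading 0: {E, F}.
Now take the epsilon-closure:
From F via epsilon: add B.
From B via epsilon: add H.
From H via epsilon: add I.
From I via epsilon: add J.
No new states can be added; the closed set is {B, E, F, H, I, J}.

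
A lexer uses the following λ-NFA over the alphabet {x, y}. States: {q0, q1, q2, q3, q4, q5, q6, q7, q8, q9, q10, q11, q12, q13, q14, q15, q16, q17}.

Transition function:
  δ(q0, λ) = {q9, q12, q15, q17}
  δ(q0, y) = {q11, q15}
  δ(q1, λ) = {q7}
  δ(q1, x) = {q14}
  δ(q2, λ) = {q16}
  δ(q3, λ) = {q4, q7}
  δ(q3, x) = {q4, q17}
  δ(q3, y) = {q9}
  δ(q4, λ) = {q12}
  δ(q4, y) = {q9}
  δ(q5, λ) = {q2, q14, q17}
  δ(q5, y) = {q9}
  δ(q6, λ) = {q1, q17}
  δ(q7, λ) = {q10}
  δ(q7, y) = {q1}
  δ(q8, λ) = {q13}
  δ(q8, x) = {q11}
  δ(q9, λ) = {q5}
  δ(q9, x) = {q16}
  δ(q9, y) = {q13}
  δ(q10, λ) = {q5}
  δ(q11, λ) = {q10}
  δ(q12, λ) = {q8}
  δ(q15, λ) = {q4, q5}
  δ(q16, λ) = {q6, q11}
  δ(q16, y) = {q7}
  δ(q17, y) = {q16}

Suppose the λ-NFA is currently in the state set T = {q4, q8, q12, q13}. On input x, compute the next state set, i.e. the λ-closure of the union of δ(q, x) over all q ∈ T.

{q1, q2, q5, q6, q7, q10, q11, q14, q16, q17}

q8 on x → {q11}.
No x-transition from q4, q12, q13.
Union after reading x: {q11}.
Now take the λ-closure:
From q11 via λ: add q10.
From q10 via λ: add q5.
From q5 via λ: add q2, q14, q17.
From q2 via λ: add q16.
From q16 via λ: add q6.
From q6 via λ: add q1.
From q1 via λ: add q7.
No new states can be added; the closed set is {q1, q2, q5, q6, q7, q10, q11, q14, q16, q17}.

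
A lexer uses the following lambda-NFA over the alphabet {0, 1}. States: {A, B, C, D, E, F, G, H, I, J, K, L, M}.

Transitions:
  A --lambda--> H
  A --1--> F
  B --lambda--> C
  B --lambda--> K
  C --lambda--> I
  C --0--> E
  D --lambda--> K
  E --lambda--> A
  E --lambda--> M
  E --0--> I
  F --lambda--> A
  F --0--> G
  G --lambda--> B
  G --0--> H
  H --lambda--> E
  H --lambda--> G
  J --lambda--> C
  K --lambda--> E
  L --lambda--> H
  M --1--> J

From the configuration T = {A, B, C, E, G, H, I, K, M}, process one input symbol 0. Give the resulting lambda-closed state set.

C on 0 → {E}.
E on 0 → {I}.
G on 0 → {H}.
No 0-transition from A, B, H, I, K, M.
Union after reading 0: {E, H, I}.
Now take the lambda-closure:
From E via lambda: add A, M.
From H via lambda: add G.
From G via lambda: add B.
From B via lambda: add C, K.
No new states can be added; the closed set is {A, B, C, E, G, H, I, K, M}.

{A, B, C, E, G, H, I, K, M}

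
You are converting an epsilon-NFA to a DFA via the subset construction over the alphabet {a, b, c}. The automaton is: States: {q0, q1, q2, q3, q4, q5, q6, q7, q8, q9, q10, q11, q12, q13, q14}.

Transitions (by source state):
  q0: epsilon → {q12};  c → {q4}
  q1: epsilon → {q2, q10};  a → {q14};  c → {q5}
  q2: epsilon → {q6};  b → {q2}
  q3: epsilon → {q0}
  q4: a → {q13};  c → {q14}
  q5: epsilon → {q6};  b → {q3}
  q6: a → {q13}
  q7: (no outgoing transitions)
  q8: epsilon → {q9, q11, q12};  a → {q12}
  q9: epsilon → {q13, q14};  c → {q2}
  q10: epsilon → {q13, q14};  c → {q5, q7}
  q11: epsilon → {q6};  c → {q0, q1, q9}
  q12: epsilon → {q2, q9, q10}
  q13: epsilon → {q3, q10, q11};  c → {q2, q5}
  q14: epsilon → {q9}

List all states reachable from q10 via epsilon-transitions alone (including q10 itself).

{q0, q2, q3, q6, q9, q10, q11, q12, q13, q14}

Start with {q10}.
From q10 via epsilon: add q13, q14.
From q13 via epsilon: add q3, q11.
From q14 via epsilon: add q9.
From q3 via epsilon: add q0.
From q11 via epsilon: add q6.
From q0 via epsilon: add q12.
From q12 via epsilon: add q2.
No new states can be added; the closed set is {q0, q2, q3, q6, q9, q10, q11, q12, q13, q14}.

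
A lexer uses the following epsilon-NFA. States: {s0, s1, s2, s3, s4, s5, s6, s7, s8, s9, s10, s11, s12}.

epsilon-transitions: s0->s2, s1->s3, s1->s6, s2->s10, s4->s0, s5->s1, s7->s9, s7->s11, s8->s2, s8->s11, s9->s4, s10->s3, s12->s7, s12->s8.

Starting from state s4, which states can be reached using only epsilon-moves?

Start with {s4}.
From s4 via epsilon: add s0.
From s0 via epsilon: add s2.
From s2 via epsilon: add s10.
From s10 via epsilon: add s3.
No new states can be added; the closed set is {s0, s2, s3, s4, s10}.

{s0, s2, s3, s4, s10}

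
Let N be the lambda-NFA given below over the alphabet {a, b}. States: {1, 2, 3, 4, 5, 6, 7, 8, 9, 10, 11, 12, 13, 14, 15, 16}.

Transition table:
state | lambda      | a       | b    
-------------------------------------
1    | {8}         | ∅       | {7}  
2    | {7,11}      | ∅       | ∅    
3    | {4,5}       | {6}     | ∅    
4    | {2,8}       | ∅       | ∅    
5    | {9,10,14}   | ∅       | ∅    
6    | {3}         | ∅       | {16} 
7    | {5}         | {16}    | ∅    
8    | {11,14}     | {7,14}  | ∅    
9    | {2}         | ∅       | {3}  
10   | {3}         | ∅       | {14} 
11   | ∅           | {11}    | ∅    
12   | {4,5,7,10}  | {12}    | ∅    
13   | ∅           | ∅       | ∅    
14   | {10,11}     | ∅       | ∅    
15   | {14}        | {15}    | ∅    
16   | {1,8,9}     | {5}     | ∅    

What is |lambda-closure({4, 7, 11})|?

10

Start with {4, 7, 11}.
From 4 via lambda: add 2, 8.
From 7 via lambda: add 5.
From 5 via lambda: add 9, 10, 14.
From 10 via lambda: add 3.
lambda-closure = {2, 3, 4, 5, 7, 8, 9, 10, 11, 14}, which has 10 states.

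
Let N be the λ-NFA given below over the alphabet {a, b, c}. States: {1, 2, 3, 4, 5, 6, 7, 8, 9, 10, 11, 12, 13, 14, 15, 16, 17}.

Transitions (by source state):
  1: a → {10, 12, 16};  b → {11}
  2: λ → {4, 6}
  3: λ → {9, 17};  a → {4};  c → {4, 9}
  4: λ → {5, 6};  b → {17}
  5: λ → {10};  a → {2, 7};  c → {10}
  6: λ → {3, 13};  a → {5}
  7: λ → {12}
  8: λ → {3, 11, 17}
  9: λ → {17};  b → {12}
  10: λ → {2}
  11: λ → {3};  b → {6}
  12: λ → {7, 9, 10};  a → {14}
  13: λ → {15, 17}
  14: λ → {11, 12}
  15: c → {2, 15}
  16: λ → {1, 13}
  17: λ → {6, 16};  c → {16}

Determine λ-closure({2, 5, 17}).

Start with {2, 5, 17}.
From 2 via λ: add 4, 6.
From 5 via λ: add 10.
From 17 via λ: add 16.
From 6 via λ: add 3, 13.
From 16 via λ: add 1.
From 3 via λ: add 9.
From 13 via λ: add 15.
No new states can be added; the closed set is {1, 2, 3, 4, 5, 6, 9, 10, 13, 15, 16, 17}.

{1, 2, 3, 4, 5, 6, 9, 10, 13, 15, 16, 17}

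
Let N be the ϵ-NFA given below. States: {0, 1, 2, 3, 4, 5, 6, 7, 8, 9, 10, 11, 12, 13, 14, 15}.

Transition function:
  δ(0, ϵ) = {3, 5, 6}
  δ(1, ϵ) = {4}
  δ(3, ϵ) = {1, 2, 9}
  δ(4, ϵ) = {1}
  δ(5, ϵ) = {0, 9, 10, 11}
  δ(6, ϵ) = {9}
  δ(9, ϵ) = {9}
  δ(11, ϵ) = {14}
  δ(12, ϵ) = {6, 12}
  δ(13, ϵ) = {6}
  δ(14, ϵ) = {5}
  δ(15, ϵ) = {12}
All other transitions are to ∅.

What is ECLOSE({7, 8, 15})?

{6, 7, 8, 9, 12, 15}

Start with {7, 8, 15}.
From 15 via ϵ: add 12.
From 12 via ϵ: add 6.
From 6 via ϵ: add 9.
No new states can be added; the closed set is {6, 7, 8, 9, 12, 15}.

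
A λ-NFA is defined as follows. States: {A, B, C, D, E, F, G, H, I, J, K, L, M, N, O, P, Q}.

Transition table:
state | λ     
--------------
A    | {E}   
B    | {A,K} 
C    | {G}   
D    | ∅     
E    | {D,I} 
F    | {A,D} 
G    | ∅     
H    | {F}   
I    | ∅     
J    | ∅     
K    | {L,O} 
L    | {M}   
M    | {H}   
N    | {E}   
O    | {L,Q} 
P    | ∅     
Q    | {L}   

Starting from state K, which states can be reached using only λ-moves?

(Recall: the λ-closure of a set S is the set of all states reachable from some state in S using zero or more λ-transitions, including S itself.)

Start with {K}.
From K via λ: add L, O.
From L via λ: add M.
From O via λ: add Q.
From M via λ: add H.
From H via λ: add F.
From F via λ: add A, D.
From A via λ: add E.
From E via λ: add I.
No new states can be added; the closed set is {A, D, E, F, H, I, K, L, M, O, Q}.

{A, D, E, F, H, I, K, L, M, O, Q}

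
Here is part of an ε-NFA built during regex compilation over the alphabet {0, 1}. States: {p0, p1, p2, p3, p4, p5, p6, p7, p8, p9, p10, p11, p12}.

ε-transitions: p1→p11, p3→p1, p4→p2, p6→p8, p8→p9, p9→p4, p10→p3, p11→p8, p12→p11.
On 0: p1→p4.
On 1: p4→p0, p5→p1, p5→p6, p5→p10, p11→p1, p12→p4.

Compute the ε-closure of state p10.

Start with {p10}.
From p10 via ε: add p3.
From p3 via ε: add p1.
From p1 via ε: add p11.
From p11 via ε: add p8.
From p8 via ε: add p9.
From p9 via ε: add p4.
From p4 via ε: add p2.
No new states can be added; the closed set is {p1, p2, p3, p4, p8, p9, p10, p11}.

{p1, p2, p3, p4, p8, p9, p10, p11}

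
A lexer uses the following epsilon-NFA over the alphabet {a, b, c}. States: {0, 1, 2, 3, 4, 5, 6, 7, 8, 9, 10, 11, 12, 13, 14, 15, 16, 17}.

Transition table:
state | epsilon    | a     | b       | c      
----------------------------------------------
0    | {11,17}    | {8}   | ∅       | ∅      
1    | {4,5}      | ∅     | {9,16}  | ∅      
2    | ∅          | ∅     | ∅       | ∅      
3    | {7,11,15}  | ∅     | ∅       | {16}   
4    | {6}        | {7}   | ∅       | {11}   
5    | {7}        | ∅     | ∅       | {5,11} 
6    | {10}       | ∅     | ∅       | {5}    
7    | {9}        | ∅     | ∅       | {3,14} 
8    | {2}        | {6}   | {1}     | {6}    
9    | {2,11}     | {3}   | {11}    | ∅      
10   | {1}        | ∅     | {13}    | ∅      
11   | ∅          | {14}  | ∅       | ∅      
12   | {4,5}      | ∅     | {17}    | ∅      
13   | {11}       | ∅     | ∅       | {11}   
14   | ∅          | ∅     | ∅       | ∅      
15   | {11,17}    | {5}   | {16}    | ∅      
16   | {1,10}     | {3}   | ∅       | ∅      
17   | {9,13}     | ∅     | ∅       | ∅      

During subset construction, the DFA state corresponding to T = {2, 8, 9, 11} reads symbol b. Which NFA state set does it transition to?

{1, 2, 4, 5, 6, 7, 9, 10, 11}

8 on b → {1}.
9 on b → {11}.
No b-transition from 2, 11.
Union after reading b: {1, 11}.
Now take the epsilon-closure:
From 1 via epsilon: add 4, 5.
From 4 via epsilon: add 6.
From 5 via epsilon: add 7.
From 6 via epsilon: add 10.
From 7 via epsilon: add 9.
From 9 via epsilon: add 2.
No new states can be added; the closed set is {1, 2, 4, 5, 6, 7, 9, 10, 11}.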